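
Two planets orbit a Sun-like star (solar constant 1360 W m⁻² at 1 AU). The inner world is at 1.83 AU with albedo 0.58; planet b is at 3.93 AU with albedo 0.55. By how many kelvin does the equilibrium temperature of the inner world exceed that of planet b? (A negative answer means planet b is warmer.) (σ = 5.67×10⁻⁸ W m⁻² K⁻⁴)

ΔT ≈ 50.6 K

T_eq = [S₀(1−A)/(4σd²)]^(1/4), so T ∝ (1−A)^(1/4) / √d.
T₁ = [1360×0.42/(4×5.67×10⁻⁸×1.83²)]^(1/4) = 165.60 K.
T₂ = [1360×0.45/(4×5.67×10⁻⁸×3.93²)]^(1/4) = 114.97 K.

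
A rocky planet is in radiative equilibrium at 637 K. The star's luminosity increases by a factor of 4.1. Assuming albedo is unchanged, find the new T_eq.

T_eq ≈ 906 K

T_eq ∝ L^(1/4) · d^(−1/2).
T′ = 637 × 4.1^(1/4) = 906 K.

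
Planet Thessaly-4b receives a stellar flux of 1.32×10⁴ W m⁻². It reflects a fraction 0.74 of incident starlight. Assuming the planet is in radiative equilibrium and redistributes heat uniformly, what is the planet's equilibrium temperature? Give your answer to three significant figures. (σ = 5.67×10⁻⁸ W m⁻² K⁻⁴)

T_eq ≈ 351 K

Energy balance: absorbed = emitted ⇒ πR²·S(1−A) = 4πR²·σT_eq⁴, so T_eq⁴ = S(1−A)/(4σ).
T_eq = [1.32×10⁴ × 0.26 / (4 × 5.67×10⁻⁸)]^(1/4) = (1.51×10¹⁰)^(1/4) = 351 K.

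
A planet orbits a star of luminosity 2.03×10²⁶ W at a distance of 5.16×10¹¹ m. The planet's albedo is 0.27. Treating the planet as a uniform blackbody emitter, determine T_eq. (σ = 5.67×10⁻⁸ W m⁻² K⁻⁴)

T_eq ≈ 118 K

Flux: S = L/(4πd²) = 2.03×10²⁶/(4π×(5.16×10¹¹)²) = 60.7 W m⁻².
Energy balance: absorbed = emitted ⇒ πR²·S(1−A) = 4πR²·σT_eq⁴, so T_eq⁴ = S(1−A)/(4σ).
T_eq = [60.7 × 0.73 / (4 × 5.67×10⁻⁸)]^(1/4) = (1.95×10⁸)^(1/4) = 118 K.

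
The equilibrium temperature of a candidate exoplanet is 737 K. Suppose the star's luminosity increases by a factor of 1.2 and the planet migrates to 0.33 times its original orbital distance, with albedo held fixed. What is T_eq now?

T_eq ∝ L^(1/4) · d^(−1/2).
T′ = 737 × 1.2^(1/4) / 0.33^(1/2) = 1340 K.

T_eq ≈ 1340 K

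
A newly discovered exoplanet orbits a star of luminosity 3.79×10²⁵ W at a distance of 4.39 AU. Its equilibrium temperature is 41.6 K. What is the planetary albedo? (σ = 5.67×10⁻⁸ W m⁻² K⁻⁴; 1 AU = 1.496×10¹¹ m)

d = 4.39 AU = 6.57×10¹¹ m.
Flux: S = L/(4πd²) = 3.79×10²⁵/(4π×(6.57×10¹¹)²) = 6.99 W m⁻².
From T_eq⁴ = S(1−A)/(4σ): 1−A = 4σT_eq⁴/S.
1−A = 4 × 5.67×10⁻⁸ × (41.6)⁴ / 6.99 = 0.097.

A ≈ 0.90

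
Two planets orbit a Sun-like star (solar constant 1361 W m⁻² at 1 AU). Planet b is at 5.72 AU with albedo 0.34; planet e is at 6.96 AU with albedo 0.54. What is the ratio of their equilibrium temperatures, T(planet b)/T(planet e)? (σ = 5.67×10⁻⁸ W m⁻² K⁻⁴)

T_eq = [S₀(1−A)/(4σd²)]^(1/4), so T ∝ (1−A)^(1/4) / √d.
T₁ = [1361×0.66/(4×5.67×10⁻⁸×5.72²)]^(1/4) = 104.89 K.
T₂ = [1361×0.46/(4×5.67×10⁻⁸×6.96²)]^(1/4) = 86.88 K.

T₁/T₂ ≈ 1.207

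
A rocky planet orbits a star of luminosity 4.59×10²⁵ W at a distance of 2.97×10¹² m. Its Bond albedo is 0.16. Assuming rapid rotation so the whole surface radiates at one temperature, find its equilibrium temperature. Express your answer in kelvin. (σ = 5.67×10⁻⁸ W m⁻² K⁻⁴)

T_eq ≈ 35.2 K

Flux: S = L/(4πd²) = 4.59×10²⁵/(4π×(2.97×10¹²)²) = 0.414 W m⁻².
Energy balance: absorbed = emitted ⇒ πR²·S(1−A) = 4πR²·σT_eq⁴, so T_eq⁴ = S(1−A)/(4σ).
T_eq = [0.414 × 0.84 / (4 × 5.67×10⁻⁸)]^(1/4) = (1.53×10⁶)^(1/4) = 35.2 K.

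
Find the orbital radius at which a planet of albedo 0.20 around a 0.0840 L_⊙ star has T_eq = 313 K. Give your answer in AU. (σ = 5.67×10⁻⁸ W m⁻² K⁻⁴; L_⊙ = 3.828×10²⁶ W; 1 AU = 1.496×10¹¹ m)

L = 0.0840 × 3.828×10²⁶ = 3.22×10²⁵ W.
From T_eq⁴ = L(1−A)/(16πσd²): d = √[L(1−A)/(16πσT_eq⁴)].
d = √[3.22×10²⁵ × 0.80 / (16π × 5.67×10⁻⁸ × (313)⁴)] = 3.07×10¹⁰ m = 0.205 AU.

d ≈ 0.205 AU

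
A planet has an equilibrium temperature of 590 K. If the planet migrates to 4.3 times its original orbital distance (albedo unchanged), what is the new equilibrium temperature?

T_eq ≈ 285 K

T_eq ∝ L^(1/4) · d^(−1/2).
T′ = 590 / 4.3^(1/2) = 285 K.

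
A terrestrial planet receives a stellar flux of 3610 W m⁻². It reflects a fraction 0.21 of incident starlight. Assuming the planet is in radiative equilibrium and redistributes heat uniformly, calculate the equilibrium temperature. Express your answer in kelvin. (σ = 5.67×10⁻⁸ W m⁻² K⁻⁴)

T_eq ≈ 335 K

Energy balance: absorbed = emitted ⇒ πR²·S(1−A) = 4πR²·σT_eq⁴, so T_eq⁴ = S(1−A)/(4σ).
T_eq = [3610 × 0.79 / (4 × 5.67×10⁻⁸)]^(1/4) = (1.26×10¹⁰)^(1/4) = 335 K.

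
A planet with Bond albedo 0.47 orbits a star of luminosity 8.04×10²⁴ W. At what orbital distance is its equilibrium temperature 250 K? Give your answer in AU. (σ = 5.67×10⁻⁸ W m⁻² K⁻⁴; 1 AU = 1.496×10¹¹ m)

From T_eq⁴ = L(1−A)/(16πσd²): d = √[L(1−A)/(16πσT_eq⁴)].
d = √[8.04×10²⁴ × 0.53 / (16π × 5.67×10⁻⁸ × (250)⁴)] = 1.96×10¹⁰ m = 0.131 AU.

d ≈ 0.131 AU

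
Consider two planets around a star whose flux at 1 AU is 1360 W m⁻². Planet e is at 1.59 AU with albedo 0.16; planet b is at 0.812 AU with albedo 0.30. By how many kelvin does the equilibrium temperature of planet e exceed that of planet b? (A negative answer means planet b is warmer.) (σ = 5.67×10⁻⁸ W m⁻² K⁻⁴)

T_eq = [S₀(1−A)/(4σd²)]^(1/4), so T ∝ (1−A)^(1/4) / √d.
T₁ = [1360×0.84/(4×5.67×10⁻⁸×1.59²)]^(1/4) = 211.27 K.
T₂ = [1360×0.70/(4×5.67×10⁻⁸×0.812²)]^(1/4) = 282.47 K.

ΔT ≈ -71.2 K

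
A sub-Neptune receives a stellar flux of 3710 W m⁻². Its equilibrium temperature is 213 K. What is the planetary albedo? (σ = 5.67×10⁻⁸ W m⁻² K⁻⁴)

A ≈ 0.87

From T_eq⁴ = S(1−A)/(4σ): 1−A = 4σT_eq⁴/S.
1−A = 4 × 5.67×10⁻⁸ × (213)⁴ / 3710 = 0.126.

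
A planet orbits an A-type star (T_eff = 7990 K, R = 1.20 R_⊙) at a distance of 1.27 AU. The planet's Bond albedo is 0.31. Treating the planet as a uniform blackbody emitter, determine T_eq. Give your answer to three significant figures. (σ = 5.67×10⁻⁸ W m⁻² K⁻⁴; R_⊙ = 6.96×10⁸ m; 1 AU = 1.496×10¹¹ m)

R_⋆ = 1.20 × 6.96×10⁸ = 8.35×10⁸ m.
d = 1.27 AU = 1.90×10¹¹ m.
L = 4πR_⋆²σT_⋆⁴ = 4π(8.35×10⁸)² × 5.67×10⁻⁸ × (7990)⁴ = 2.03×10²⁷ W.
S = L/(4πd²) = 4470 W m⁻².
Energy balance: absorbed = emitted ⇒ πR²·S(1−A) = 4πR²·σT_eq⁴, so T_eq⁴ = S(1−A)/(4σ).
T_eq = [4470 × 0.69 / (4 × 5.67×10⁻⁸)]^(1/4) = (1.36×10¹⁰)^(1/4) = 341 K.

T_eq ≈ 341 K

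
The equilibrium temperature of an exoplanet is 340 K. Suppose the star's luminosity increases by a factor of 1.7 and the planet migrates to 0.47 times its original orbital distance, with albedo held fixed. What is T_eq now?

T_eq ≈ 566 K

T_eq ∝ L^(1/4) · d^(−1/2).
T′ = 340 × 1.7^(1/4) / 0.47^(1/2) = 566 K.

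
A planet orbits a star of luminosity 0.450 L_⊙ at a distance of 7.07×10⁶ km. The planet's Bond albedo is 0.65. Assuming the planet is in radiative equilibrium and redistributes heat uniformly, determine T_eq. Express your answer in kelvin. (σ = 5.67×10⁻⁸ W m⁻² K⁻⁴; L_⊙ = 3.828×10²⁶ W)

T_eq ≈ 807 K

d = 7.07×10⁶ km = 7.07×10⁹ m.
L = 0.450 × 3.828×10²⁶ = 1.72×10²⁶ W.
Flux: S = L/(4πd²) = 1.72×10²⁶/(4π×(7.07×10⁹)²) = 2.74×10⁵ W m⁻².
Energy balance: absorbed = emitted ⇒ πR²·S(1−A) = 4πR²·σT_eq⁴, so T_eq⁴ = S(1−A)/(4σ).
T_eq = [2.74×10⁵ × 0.35 / (4 × 5.67×10⁻⁸)]^(1/4) = (4.23×10¹¹)^(1/4) = 807 K.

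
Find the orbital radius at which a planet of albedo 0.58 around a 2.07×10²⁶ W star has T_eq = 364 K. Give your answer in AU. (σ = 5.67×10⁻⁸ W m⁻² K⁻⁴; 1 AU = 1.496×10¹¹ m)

From T_eq⁴ = L(1−A)/(16πσd²): d = √[L(1−A)/(16πσT_eq⁴)].
d = √[2.07×10²⁶ × 0.42 / (16π × 5.67×10⁻⁸ × (364)⁴)] = 4.17×10¹⁰ m = 0.279 AU.

d ≈ 0.279 AU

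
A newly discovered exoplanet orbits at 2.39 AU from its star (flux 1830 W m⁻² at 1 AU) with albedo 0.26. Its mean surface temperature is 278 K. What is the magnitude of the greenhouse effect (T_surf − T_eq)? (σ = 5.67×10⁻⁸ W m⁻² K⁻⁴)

S = 1830/2.39² = 320.4 W m⁻².
T_eq = [S(1−A)/(4σ)]^(1/4) = [320.4×0.74/(4×5.67×10⁻⁸)]^(1/4) = 179.8 K.
ΔT = T_surf − T_eq = 278 − 179.8.

ΔT ≈ 98.2 K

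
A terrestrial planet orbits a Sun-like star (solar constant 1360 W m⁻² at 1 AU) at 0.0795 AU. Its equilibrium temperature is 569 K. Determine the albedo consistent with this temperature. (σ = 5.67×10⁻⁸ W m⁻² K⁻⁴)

A ≈ 0.89

Flux at 0.0795 AU: S = 1360/0.0795² = 2.15×10⁵ W m⁻².
From T_eq⁴ = S(1−A)/(4σ): 1−A = 4σT_eq⁴/S.
1−A = 4 × 5.67×10⁻⁸ × (569)⁴ / 2.15×10⁵ = 0.110.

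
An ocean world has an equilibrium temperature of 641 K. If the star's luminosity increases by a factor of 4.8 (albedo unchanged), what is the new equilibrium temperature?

T_eq ∝ L^(1/4) · d^(−1/2).
T′ = 641 × 4.8^(1/4) = 949 K.

T_eq ≈ 949 K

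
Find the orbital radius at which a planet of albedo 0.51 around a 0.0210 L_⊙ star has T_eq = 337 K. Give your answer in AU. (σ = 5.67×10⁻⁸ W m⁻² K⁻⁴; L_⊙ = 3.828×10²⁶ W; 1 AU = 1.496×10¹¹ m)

d ≈ 0.0692 AU

L = 0.0210 × 3.828×10²⁶ = 8.04×10²⁴ W.
From T_eq⁴ = L(1−A)/(16πσd²): d = √[L(1−A)/(16πσT_eq⁴)].
d = √[8.04×10²⁴ × 0.49 / (16π × 5.67×10⁻⁸ × (337)⁴)] = 1.04×10¹⁰ m = 0.0692 AU.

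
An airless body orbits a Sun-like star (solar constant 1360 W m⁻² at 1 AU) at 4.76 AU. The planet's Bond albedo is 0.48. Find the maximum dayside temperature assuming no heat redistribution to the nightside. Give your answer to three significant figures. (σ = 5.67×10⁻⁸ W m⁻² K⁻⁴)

Flux at 4.76 AU: S = 1360/4.76² = 60.0 W m⁻².
With no redistribution each surface element balances locally: S(1−A) = σT⁴.
T = [60.0 × 0.52 / 5.67×10⁻⁸]^(1/4) = (5.50×10⁸)^(1/4) = 153 K.

T_ss ≈ 153 K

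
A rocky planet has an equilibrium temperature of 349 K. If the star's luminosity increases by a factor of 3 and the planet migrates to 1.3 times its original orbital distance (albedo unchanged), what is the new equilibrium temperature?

T_eq ≈ 403 K

T_eq ∝ L^(1/4) · d^(−1/2).
T′ = 349 × 3^(1/4) / 1.3^(1/2) = 403 K.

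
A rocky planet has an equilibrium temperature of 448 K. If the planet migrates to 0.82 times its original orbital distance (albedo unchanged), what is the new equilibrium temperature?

T_eq ∝ L^(1/4) · d^(−1/2).
T′ = 448 / 0.82^(1/2) = 495 K.

T_eq ≈ 495 K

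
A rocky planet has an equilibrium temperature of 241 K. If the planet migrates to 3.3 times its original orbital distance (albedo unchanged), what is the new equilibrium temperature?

T_eq ∝ L^(1/4) · d^(−1/2).
T′ = 241 / 3.3^(1/2) = 133 K.

T_eq ≈ 133 K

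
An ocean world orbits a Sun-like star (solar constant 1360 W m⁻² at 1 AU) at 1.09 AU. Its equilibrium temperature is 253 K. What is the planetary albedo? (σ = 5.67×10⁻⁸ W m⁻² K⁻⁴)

Flux at 1.09 AU: S = 1360/1.09² = 1140 W m⁻².
From T_eq⁴ = S(1−A)/(4σ): 1−A = 4σT_eq⁴/S.
1−A = 4 × 5.67×10⁻⁸ × (253)⁴ / 1140 = 0.812.

A ≈ 0.19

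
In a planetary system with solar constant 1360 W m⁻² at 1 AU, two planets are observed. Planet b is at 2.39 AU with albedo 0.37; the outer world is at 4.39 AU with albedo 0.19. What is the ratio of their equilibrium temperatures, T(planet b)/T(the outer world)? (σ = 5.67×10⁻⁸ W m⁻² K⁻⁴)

T₁/T₂ ≈ 1.273

T_eq = [S₀(1−A)/(4σd²)]^(1/4), so T ∝ (1−A)^(1/4) / √d.
T₁ = [1360×0.63/(4×5.67×10⁻⁸×2.39²)]^(1/4) = 160.37 K.
T₂ = [1360×0.81/(4×5.67×10⁻⁸×4.39²)]^(1/4) = 126.00 K.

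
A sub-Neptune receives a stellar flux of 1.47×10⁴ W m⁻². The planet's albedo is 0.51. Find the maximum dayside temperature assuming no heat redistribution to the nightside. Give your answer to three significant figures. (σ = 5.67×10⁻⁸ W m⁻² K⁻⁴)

With no redistribution each surface element balances locally: S(1−A) = σT⁴.
T = [1.47×10⁴ × 0.49 / 5.67×10⁻⁸]^(1/4) = (1.27×10¹¹)^(1/4) = 597 K.

T_ss ≈ 597 K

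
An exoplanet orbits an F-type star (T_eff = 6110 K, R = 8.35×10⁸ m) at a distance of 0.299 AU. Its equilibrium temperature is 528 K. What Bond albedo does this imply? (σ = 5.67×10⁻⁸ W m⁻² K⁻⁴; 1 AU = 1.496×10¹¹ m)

A ≈ 0.36

d = 0.299 AU = 4.47×10¹⁰ m.
L = 4πR_⋆²σT_⋆⁴ = 4π(8.35×10⁸)² × 5.67×10⁻⁸ × (6110)⁴ = 6.92×10²⁶ W.
S = L/(4πd²) = 2.75×10⁴ W m⁻².
From T_eq⁴ = S(1−A)/(4σ): 1−A = 4σT_eq⁴/S.
1−A = 4 × 5.67×10⁻⁸ × (528)⁴ / 2.75×10⁴ = 0.640.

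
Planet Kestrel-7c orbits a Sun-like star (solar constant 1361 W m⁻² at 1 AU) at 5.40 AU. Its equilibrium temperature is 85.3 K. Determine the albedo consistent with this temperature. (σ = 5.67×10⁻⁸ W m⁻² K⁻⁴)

Flux at 5.40 AU: S = 1361/5.40² = 46.7 W m⁻².
From T_eq⁴ = S(1−A)/(4σ): 1−A = 4σT_eq⁴/S.
1−A = 4 × 5.67×10⁻⁸ × (85.3)⁴ / 46.7 = 0.257.

A ≈ 0.74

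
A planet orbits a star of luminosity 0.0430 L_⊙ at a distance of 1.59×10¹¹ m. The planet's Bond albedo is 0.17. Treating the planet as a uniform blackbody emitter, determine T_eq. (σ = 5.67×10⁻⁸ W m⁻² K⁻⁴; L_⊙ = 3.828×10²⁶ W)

T_eq ≈ 117 K

L = 0.0430 × 3.828×10²⁶ = 1.65×10²⁵ W.
Flux: S = L/(4πd²) = 1.65×10²⁵/(4π×(1.59×10¹¹)²) = 51.8 W m⁻².
Energy balance: absorbed = emitted ⇒ πR²·S(1−A) = 4πR²·σT_eq⁴, so T_eq⁴ = S(1−A)/(4σ).
T_eq = [51.8 × 0.83 / (4 × 5.67×10⁻⁸)]^(1/4) = (1.90×10⁸)^(1/4) = 117 K.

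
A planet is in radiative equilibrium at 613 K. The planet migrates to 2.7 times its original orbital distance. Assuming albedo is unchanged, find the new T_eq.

T_eq ∝ L^(1/4) · d^(−1/2).
T′ = 613 / 2.7^(1/2) = 373 K.

T_eq ≈ 373 K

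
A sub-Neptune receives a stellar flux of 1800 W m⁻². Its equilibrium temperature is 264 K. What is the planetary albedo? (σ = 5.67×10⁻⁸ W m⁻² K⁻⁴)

From T_eq⁴ = S(1−A)/(4σ): 1−A = 4σT_eq⁴/S.
1−A = 4 × 5.67×10⁻⁸ × (264)⁴ / 1800 = 0.612.

A ≈ 0.39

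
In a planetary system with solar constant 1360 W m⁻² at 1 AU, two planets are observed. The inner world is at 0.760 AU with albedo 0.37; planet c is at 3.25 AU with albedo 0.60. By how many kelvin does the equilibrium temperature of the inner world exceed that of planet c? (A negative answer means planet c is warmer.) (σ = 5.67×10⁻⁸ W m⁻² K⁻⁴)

ΔT ≈ 161.6 K

T_eq = [S₀(1−A)/(4σd²)]^(1/4), so T ∝ (1−A)^(1/4) / √d.
T₁ = [1360×0.63/(4×5.67×10⁻⁸×0.760²)]^(1/4) = 284.38 K.
T₂ = [1360×0.40/(4×5.67×10⁻⁸×3.25²)]^(1/4) = 122.76 K.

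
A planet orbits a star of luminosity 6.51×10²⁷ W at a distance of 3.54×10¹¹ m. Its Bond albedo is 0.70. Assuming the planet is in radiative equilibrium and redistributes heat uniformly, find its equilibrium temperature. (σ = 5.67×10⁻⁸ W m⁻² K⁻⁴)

Flux: S = L/(4πd²) = 6.51×10²⁷/(4π×(3.54×10¹¹)²) = 4130 W m⁻².
Energy balance: absorbed = emitted ⇒ πR²·S(1−A) = 4πR²·σT_eq⁴, so T_eq⁴ = S(1−A)/(4σ).
T_eq = [4130 × 0.30 / (4 × 5.67×10⁻⁸)]^(1/4) = (5.47×10⁹)^(1/4) = 272 K.

T_eq ≈ 272 K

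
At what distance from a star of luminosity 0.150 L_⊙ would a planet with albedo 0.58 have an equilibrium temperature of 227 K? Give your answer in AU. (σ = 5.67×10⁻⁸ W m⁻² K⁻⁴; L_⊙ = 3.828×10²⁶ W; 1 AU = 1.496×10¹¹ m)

d ≈ 0.377 AU

L = 0.150 × 3.828×10²⁶ = 5.74×10²⁵ W.
From T_eq⁴ = L(1−A)/(16πσd²): d = √[L(1−A)/(16πσT_eq⁴)].
d = √[5.74×10²⁵ × 0.42 / (16π × 5.67×10⁻⁸ × (227)⁴)] = 5.65×10¹⁰ m = 0.377 AU.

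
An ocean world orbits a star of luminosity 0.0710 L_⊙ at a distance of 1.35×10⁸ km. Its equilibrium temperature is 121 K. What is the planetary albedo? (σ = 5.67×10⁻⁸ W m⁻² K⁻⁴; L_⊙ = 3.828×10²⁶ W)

A ≈ 0.59

d = 1.35×10⁸ km = 1.35×10¹¹ m.
L = 0.0710 × 3.828×10²⁶ = 2.72×10²⁵ W.
Flux: S = L/(4πd²) = 2.72×10²⁵/(4π×(1.35×10¹¹)²) = 119 W m⁻².
From T_eq⁴ = S(1−A)/(4σ): 1−A = 4σT_eq⁴/S.
1−A = 4 × 5.67×10⁻⁸ × (121)⁴ / 119 = 0.410.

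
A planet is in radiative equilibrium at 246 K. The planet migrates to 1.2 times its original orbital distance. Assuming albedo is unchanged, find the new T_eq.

T_eq ≈ 225 K

T_eq ∝ L^(1/4) · d^(−1/2).
T′ = 246 / 1.2^(1/2) = 225 K.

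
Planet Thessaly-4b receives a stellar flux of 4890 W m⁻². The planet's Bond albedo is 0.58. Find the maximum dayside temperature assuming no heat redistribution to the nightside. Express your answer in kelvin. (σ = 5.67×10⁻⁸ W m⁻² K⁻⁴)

T_ss ≈ 436 K

With no redistribution each surface element balances locally: S(1−A) = σT⁴.
T = [4890 × 0.42 / 5.67×10⁻⁸]^(1/4) = (3.62×10¹⁰)^(1/4) = 436 K.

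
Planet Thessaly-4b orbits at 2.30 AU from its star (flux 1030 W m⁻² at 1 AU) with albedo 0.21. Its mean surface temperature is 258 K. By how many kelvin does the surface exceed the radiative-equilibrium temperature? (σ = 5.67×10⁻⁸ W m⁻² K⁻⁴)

S = 1030/2.30² = 194.7 W m⁻².
T_eq = [S(1−A)/(4σ)]^(1/4) = [194.7×0.79/(4×5.67×10⁻⁸)]^(1/4) = 161.4 K.
ΔT = T_surf − T_eq = 258 − 161.4.

ΔT ≈ 96.6 K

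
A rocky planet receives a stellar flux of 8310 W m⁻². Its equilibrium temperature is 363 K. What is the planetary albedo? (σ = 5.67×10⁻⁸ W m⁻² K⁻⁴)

From T_eq⁴ = S(1−A)/(4σ): 1−A = 4σT_eq⁴/S.
1−A = 4 × 5.67×10⁻⁸ × (363)⁴ / 8310 = 0.474.

A ≈ 0.53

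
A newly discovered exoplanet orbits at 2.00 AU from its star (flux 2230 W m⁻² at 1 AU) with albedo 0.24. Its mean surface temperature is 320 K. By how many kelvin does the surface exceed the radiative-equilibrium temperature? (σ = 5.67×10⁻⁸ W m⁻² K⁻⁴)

ΔT ≈ 112.1 K

S = 2230/2.00² = 557.5 W m⁻².
T_eq = [S(1−A)/(4σ)]^(1/4) = [557.5×0.76/(4×5.67×10⁻⁸)]^(1/4) = 207.9 K.
ΔT = T_surf − T_eq = 320 − 207.9.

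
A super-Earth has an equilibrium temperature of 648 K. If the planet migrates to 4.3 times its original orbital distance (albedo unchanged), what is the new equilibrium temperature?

T_eq ≈ 312 K

T_eq ∝ L^(1/4) · d^(−1/2).
T′ = 648 / 4.3^(1/2) = 312 K.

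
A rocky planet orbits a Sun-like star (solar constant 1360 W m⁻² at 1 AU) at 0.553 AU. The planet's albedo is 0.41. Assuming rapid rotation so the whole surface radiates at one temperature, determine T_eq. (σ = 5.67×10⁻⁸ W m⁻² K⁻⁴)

T_eq ≈ 328 K

Flux at 0.553 AU: S = 1360/0.553² = 4450 W m⁻².
Energy balance: absorbed = emitted ⇒ πR²·S(1−A) = 4πR²·σT_eq⁴, so T_eq⁴ = S(1−A)/(4σ).
T_eq = [4450 × 0.59 / (4 × 5.67×10⁻⁸)]^(1/4) = (1.16×10¹⁰)^(1/4) = 328 K.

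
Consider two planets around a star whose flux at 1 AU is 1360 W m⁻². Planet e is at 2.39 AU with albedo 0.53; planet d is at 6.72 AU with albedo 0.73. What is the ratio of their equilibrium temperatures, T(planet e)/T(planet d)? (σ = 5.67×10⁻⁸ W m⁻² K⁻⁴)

T₁/T₂ ≈ 1.926

T_eq = [S₀(1−A)/(4σd²)]^(1/4), so T ∝ (1−A)^(1/4) / √d.
T₁ = [1360×0.47/(4×5.67×10⁻⁸×2.39²)]^(1/4) = 149.04 K.
T₂ = [1360×0.27/(4×5.67×10⁻⁸×6.72²)]^(1/4) = 77.38 K.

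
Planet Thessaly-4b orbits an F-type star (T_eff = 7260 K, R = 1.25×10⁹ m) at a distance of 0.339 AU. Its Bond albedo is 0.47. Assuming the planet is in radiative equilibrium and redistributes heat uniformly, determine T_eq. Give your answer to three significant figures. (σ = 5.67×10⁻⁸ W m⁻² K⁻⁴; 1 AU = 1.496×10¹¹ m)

d = 0.339 AU = 5.07×10¹⁰ m.
L = 4πR_⋆²σT_⋆⁴ = 4π(1.25×10⁹)² × 5.67×10⁻⁸ × (7260)⁴ = 3.09×10²⁷ W.
S = L/(4πd²) = 9.57×10⁴ W m⁻².
Energy balance: absorbed = emitted ⇒ πR²·S(1−A) = 4πR²·σT_eq⁴, so T_eq⁴ = S(1−A)/(4σ).
T_eq = [9.57×10⁴ × 0.53 / (4 × 5.67×10⁻⁸)]^(1/4) = (2.24×10¹¹)^(1/4) = 688 K.

T_eq ≈ 688 K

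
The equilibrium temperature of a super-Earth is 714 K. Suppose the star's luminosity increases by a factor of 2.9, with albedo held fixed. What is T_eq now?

T_eq ≈ 932 K

T_eq ∝ L^(1/4) · d^(−1/2).
T′ = 714 × 2.9^(1/4) = 932 K.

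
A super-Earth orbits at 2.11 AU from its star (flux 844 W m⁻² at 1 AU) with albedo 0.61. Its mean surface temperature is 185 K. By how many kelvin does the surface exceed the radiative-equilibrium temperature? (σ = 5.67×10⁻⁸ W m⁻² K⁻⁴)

S = 844/2.11² = 189.6 W m⁻².
T_eq = [S(1−A)/(4σ)]^(1/4) = [189.6×0.39/(4×5.67×10⁻⁸)]^(1/4) = 134.4 K.
ΔT = T_surf − T_eq = 185 − 134.4.

ΔT ≈ 50.6 K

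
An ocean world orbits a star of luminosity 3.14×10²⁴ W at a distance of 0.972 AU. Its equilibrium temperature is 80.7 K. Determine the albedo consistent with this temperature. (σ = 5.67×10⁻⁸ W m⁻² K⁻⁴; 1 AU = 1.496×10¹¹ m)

d = 0.972 AU = 1.45×10¹¹ m.
Flux: S = L/(4πd²) = 3.14×10²⁴/(4π×(1.45×10¹¹)²) = 11.8 W m⁻².
From T_eq⁴ = S(1−A)/(4σ): 1−A = 4σT_eq⁴/S.
1−A = 4 × 5.67×10⁻⁸ × (80.7)⁴ / 11.8 = 0.814.

A ≈ 0.19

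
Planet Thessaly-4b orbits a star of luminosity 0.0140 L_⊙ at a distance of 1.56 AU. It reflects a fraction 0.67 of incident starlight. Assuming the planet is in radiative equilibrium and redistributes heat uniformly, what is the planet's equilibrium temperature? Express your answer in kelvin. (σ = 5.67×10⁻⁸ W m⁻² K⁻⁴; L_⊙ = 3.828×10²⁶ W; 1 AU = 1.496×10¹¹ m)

d = 1.56 AU = 2.33×10¹¹ m.
L = 0.0140 × 3.828×10²⁶ = 5.36×10²⁴ W.
Flux: S = L/(4πd²) = 5.36×10²⁴/(4π×(2.33×10¹¹)²) = 7.83 W m⁻².
Energy balance: absorbed = emitted ⇒ πR²·S(1−A) = 4πR²·σT_eq⁴, so T_eq⁴ = S(1−A)/(4σ).
T_eq = [7.83 × 0.33 / (4 × 5.67×10⁻⁸)]^(1/4) = (1.14×10⁷)^(1/4) = 58.1 K.

T_eq ≈ 58.1 K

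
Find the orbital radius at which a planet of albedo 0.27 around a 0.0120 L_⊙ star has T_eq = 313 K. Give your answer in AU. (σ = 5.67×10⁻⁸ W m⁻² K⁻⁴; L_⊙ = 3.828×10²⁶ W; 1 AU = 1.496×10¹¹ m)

d ≈ 0.0740 AU

L = 0.0120 × 3.828×10²⁶ = 4.59×10²⁴ W.
From T_eq⁴ = L(1−A)/(16πσd²): d = √[L(1−A)/(16πσT_eq⁴)].
d = √[4.59×10²⁴ × 0.73 / (16π × 5.67×10⁻⁸ × (313)⁴)] = 1.11×10¹⁰ m = 0.0740 AU.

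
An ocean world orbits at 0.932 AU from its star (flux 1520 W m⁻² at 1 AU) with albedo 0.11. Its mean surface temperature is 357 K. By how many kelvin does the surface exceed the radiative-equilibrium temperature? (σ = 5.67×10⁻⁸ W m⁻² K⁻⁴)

S = 1520/0.932² = 1750 W m⁻².
T_eq = [S(1−A)/(4σ)]^(1/4) = [1750×0.89/(4×5.67×10⁻⁸)]^(1/4) = 287.9 K.
ΔT = T_surf − T_eq = 357 − 287.9.

ΔT ≈ 69.1 K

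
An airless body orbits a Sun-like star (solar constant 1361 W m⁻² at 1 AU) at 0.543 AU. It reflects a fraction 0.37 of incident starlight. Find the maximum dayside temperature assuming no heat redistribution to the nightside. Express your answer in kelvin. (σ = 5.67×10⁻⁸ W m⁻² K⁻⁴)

T_ss ≈ 476 K

Flux at 0.543 AU: S = 1361/0.543² = 4620 W m⁻².
With no redistribution each surface element balances locally: S(1−A) = σT⁴.
T = [4620 × 0.63 / 5.67×10⁻⁸]^(1/4) = (5.13×10¹⁰)^(1/4) = 476 K.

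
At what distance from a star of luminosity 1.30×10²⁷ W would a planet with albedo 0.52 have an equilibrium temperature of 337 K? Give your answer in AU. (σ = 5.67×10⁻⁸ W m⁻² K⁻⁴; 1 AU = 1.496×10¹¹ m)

d ≈ 0.871 AU

From T_eq⁴ = L(1−A)/(16πσd²): d = √[L(1−A)/(16πσT_eq⁴)].
d = √[1.30×10²⁷ × 0.48 / (16π × 5.67×10⁻⁸ × (337)⁴)] = 1.30×10¹¹ m = 0.871 AU.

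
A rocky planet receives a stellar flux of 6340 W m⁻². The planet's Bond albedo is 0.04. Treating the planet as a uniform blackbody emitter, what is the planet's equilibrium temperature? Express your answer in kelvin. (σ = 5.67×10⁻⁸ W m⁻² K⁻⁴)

T_eq ≈ 405 K

Energy balance: absorbed = emitted ⇒ πR²·S(1−A) = 4πR²·σT_eq⁴, so T_eq⁴ = S(1−A)/(4σ).
T_eq = [6340 × 0.96 / (4 × 5.67×10⁻⁸)]^(1/4) = (2.68×10¹⁰)^(1/4) = 405 K.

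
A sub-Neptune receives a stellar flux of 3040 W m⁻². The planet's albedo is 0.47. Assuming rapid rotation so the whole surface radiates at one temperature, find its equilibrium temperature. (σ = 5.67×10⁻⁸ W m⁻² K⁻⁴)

T_eq ≈ 290 K

Energy balance: absorbed = emitted ⇒ πR²·S(1−A) = 4πR²·σT_eq⁴, so T_eq⁴ = S(1−A)/(4σ).
T_eq = [3040 × 0.53 / (4 × 5.67×10⁻⁸)]^(1/4) = (7.10×10⁹)^(1/4) = 290 K.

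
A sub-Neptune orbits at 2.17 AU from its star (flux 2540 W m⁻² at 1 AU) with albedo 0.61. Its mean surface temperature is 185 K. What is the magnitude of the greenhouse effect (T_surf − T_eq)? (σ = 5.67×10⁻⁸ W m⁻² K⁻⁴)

ΔT ≈ 10.5 K

S = 2540/2.17² = 539.4 W m⁻².
T_eq = [S(1−A)/(4σ)]^(1/4) = [539.4×0.39/(4×5.67×10⁻⁸)]^(1/4) = 174.5 K.
ΔT = T_surf − T_eq = 185 − 174.5.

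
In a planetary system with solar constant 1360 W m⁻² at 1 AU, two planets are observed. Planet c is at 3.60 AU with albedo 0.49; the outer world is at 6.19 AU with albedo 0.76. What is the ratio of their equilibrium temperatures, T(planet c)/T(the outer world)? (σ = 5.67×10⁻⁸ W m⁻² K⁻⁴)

T₁/T₂ ≈ 1.583

T_eq = [S₀(1−A)/(4σd²)]^(1/4), so T ∝ (1−A)^(1/4) / √d.
T₁ = [1360×0.51/(4×5.67×10⁻⁸×3.60²)]^(1/4) = 123.94 K.
T₂ = [1360×0.24/(4×5.67×10⁻⁸×6.19²)]^(1/4) = 78.29 K.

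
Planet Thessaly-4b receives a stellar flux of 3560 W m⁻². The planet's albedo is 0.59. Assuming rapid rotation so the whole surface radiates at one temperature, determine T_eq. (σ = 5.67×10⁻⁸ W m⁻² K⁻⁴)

Energy balance: absorbed = emitted ⇒ πR²·S(1−A) = 4πR²·σT_eq⁴, so T_eq⁴ = S(1−A)/(4σ).
T_eq = [3560 × 0.41 / (4 × 5.67×10⁻⁸)]^(1/4) = (6.44×10⁹)^(1/4) = 283 K.

T_eq ≈ 283 K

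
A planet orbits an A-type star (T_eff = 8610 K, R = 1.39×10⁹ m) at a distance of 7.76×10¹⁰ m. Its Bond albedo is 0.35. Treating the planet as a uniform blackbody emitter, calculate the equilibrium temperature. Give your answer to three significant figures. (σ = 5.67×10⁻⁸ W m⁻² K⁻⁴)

T_eq ≈ 732 K

L = 4πR_⋆²σT_⋆⁴ = 4π(1.39×10⁹)² × 5.67×10⁻⁸ × (8610)⁴ = 7.57×10²⁷ W.
S = L/(4πd²) = 1.00×10⁵ W m⁻².
Energy balance: absorbed = emitted ⇒ πR²·S(1−A) = 4πR²·σT_eq⁴, so T_eq⁴ = S(1−A)/(4σ).
T_eq = [1.00×10⁵ × 0.65 / (4 × 5.67×10⁻⁸)]^(1/4) = (2.87×10¹¹)^(1/4) = 732 K.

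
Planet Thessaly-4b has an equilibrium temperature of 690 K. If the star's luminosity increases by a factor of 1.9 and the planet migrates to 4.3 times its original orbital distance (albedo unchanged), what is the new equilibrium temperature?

T_eq ≈ 391 K

T_eq ∝ L^(1/4) · d^(−1/2).
T′ = 690 × 1.9^(1/4) / 4.3^(1/2) = 391 K.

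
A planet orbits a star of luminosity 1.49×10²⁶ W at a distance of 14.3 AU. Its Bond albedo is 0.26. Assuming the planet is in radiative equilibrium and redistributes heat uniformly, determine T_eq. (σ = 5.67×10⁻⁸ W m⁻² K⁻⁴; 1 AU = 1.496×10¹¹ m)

T_eq ≈ 53.9 K

d = 14.3 AU = 2.14×10¹² m.
Flux: S = L/(4πd²) = 1.49×10²⁶/(4π×(2.14×10¹²)²) = 2.59 W m⁻².
Energy balance: absorbed = emitted ⇒ πR²·S(1−A) = 4πR²·σT_eq⁴, so T_eq⁴ = S(1−A)/(4σ).
T_eq = [2.59 × 0.74 / (4 × 5.67×10⁻⁸)]^(1/4) = (8.45×10⁶)^(1/4) = 53.9 K.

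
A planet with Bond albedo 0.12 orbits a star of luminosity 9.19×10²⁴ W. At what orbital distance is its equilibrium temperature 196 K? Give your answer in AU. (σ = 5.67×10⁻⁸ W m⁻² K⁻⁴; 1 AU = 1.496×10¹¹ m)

d ≈ 0.293 AU

From T_eq⁴ = L(1−A)/(16πσd²): d = √[L(1−A)/(16πσT_eq⁴)].
d = √[9.19×10²⁴ × 0.88 / (16π × 5.67×10⁻⁸ × (196)⁴)] = 4.38×10¹⁰ m = 0.293 AU.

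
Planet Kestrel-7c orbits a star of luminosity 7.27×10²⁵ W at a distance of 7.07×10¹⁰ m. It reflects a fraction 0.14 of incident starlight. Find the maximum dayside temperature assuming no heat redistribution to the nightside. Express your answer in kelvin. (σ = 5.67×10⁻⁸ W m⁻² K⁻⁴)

T_ss ≈ 364 K

Flux: S = L/(4πd²) = 7.27×10²⁵/(4π×(7.07×10¹⁰)²) = 1160 W m⁻².
With no redistribution each surface element balances locally: S(1−A) = σT⁴.
T = [1160 × 0.86 / 5.67×10⁻⁸]^(1/4) = (1.76×10¹⁰)^(1/4) = 364 K.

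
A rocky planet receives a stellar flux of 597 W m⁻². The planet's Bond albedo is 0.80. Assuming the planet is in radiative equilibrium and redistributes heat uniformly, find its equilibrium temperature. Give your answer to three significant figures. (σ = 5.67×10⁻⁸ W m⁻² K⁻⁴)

Energy balance: absorbed = emitted ⇒ πR²·S(1−A) = 4πR²·σT_eq⁴, so T_eq⁴ = S(1−A)/(4σ).
T_eq = [597 × 0.20 / (4 × 5.67×10⁻⁸)]^(1/4) = (5.26×10⁸)^(1/4) = 151 K.

T_eq ≈ 151 K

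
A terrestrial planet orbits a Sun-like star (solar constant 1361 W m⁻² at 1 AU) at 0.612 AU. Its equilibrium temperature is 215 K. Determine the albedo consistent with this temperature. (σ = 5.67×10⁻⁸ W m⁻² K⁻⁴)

A ≈ 0.87

Flux at 0.612 AU: S = 1361/0.612² = 3630 W m⁻².
From T_eq⁴ = S(1−A)/(4σ): 1−A = 4σT_eq⁴/S.
1−A = 4 × 5.67×10⁻⁸ × (215)⁴ / 3630 = 0.133.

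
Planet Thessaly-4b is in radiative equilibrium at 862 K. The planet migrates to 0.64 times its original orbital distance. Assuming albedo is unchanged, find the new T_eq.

T_eq ∝ L^(1/4) · d^(−1/2).
T′ = 862 / 0.64^(1/2) = 1080 K.

T_eq ≈ 1080 K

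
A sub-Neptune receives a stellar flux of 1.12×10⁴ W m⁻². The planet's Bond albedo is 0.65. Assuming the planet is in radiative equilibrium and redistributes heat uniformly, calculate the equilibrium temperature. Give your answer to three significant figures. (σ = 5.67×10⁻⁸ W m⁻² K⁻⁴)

Energy balance: absorbed = emitted ⇒ πR²·S(1−A) = 4πR²·σT_eq⁴, so T_eq⁴ = S(1−A)/(4σ).
T_eq = [1.12×10⁴ × 0.35 / (4 × 5.67×10⁻⁸)]^(1/4) = (1.73×10¹⁰)^(1/4) = 363 K.

T_eq ≈ 363 K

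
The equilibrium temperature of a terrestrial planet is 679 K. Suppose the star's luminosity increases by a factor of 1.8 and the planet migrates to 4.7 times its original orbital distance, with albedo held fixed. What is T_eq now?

T_eq ≈ 363 K

T_eq ∝ L^(1/4) · d^(−1/2).
T′ = 679 × 1.8^(1/4) / 4.7^(1/2) = 363 K.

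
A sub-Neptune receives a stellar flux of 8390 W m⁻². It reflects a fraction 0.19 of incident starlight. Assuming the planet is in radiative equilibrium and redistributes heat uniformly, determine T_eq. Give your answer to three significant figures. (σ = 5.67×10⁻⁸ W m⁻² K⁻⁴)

Energy balance: absorbed = emitted ⇒ πR²·S(1−A) = 4πR²·σT_eq⁴, so T_eq⁴ = S(1−A)/(4σ).
T_eq = [8390 × 0.81 / (4 × 5.67×10⁻⁸)]^(1/4) = (3.00×10¹⁰)^(1/4) = 416 K.

T_eq ≈ 416 K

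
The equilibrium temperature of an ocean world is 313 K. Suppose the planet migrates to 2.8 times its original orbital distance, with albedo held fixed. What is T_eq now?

T_eq ≈ 187 K

T_eq ∝ L^(1/4) · d^(−1/2).
T′ = 313 / 2.8^(1/2) = 187 K.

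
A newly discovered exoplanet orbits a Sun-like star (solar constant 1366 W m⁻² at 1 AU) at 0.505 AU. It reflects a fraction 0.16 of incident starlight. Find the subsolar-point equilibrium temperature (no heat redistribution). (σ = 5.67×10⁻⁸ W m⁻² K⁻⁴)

T_ss ≈ 531 K

Flux at 0.505 AU: S = 1366/0.505² = 5360 W m⁻².
At the subsolar point the surface absorbs S(1−A) and emits σT⁴ per unit area — no factor of 4, since only the local patch is in balance.
T = [5360 × 0.84 / 5.67×10⁻⁸]^(1/4) = (7.94×10¹⁰)^(1/4) = 531 K.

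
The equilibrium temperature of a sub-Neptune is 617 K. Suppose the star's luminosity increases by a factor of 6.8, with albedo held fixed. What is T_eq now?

T_eq ∝ L^(1/4) · d^(−1/2).
T′ = 617 × 6.8^(1/4) = 996 K.

T_eq ≈ 996 K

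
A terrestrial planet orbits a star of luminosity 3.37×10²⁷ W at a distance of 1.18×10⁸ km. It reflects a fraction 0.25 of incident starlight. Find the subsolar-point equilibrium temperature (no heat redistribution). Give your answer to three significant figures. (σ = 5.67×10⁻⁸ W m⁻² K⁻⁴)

T_ss ≈ 710 K

d = 1.18×10⁸ km = 1.18×10¹¹ m.
Flux: S = L/(4πd²) = 3.37×10²⁷/(4π×(1.18×10¹¹)²) = 1.93×10⁴ W m⁻².
At the subsolar point the surface absorbs S(1−A) and emits σT⁴ per unit area — no factor of 4, since only the local patch is in balance.
T = [1.93×10⁴ × 0.75 / 5.67×10⁻⁸]^(1/4) = (2.55×10¹¹)^(1/4) = 710 K.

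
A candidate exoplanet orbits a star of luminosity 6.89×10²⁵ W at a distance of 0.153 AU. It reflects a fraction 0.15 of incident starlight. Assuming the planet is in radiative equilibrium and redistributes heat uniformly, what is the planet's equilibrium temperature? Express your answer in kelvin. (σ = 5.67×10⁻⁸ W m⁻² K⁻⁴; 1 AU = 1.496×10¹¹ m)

d = 0.153 AU = 2.29×10¹⁰ m.
Flux: S = L/(4πd²) = 6.89×10²⁵/(4π×(2.29×10¹⁰)²) = 1.05×10⁴ W m⁻².
Energy balance: absorbed = emitted ⇒ πR²·S(1−A) = 4πR²·σT_eq⁴, so T_eq⁴ = S(1−A)/(4σ).
T_eq = [1.05×10⁴ × 0.85 / (4 × 5.67×10⁻⁸)]^(1/4) = (3.92×10¹⁰)^(1/4) = 445 K.

T_eq ≈ 445 K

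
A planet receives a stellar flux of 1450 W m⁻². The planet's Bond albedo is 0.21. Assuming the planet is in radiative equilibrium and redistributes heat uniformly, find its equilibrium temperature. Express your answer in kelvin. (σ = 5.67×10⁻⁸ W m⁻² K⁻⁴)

T_eq ≈ 267 K

Energy balance: absorbed = emitted ⇒ πR²·S(1−A) = 4πR²·σT_eq⁴, so T_eq⁴ = S(1−A)/(4σ).
T_eq = [1450 × 0.79 / (4 × 5.67×10⁻⁸)]^(1/4) = (5.05×10⁹)^(1/4) = 267 K.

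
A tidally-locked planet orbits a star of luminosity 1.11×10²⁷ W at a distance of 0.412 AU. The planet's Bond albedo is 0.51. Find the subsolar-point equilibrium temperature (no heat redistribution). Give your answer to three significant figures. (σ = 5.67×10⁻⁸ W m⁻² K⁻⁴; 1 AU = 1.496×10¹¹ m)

d = 0.412 AU = 6.16×10¹⁰ m.
Flux: S = L/(4πd²) = 1.11×10²⁷/(4π×(6.16×10¹⁰)²) = 2.33×10⁴ W m⁻².
At the subsolar point the surface absorbs S(1−A) and emits σT⁴ per unit area — no factor of 4, since only the local patch is in balance.
T = [2.33×10⁴ × 0.49 / 5.67×10⁻⁸]^(1/4) = (2.01×10¹¹)^(1/4) = 670 K.

T_ss ≈ 670 K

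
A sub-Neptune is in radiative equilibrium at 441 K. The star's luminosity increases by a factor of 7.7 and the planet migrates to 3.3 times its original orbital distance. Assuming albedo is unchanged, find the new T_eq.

T_eq ∝ L^(1/4) · d^(−1/2).
T′ = 441 × 7.7^(1/4) / 3.3^(1/2) = 404 K.

T_eq ≈ 404 K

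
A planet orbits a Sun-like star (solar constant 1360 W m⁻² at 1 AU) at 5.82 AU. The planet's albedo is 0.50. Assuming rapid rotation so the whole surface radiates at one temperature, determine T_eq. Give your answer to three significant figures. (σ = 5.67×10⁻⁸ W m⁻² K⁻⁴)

Flux at 5.82 AU: S = 1360/5.82² = 40.2 W m⁻².
Energy balance: absorbed = emitted ⇒ πR²·S(1−A) = 4πR²·σT_eq⁴, so T_eq⁴ = S(1−A)/(4σ).
T_eq = [40.2 × 0.50 / (4 × 5.67×10⁻⁸)]^(1/4) = (8.85×10⁷)^(1/4) = 97.0 K.

T_eq ≈ 97.0 K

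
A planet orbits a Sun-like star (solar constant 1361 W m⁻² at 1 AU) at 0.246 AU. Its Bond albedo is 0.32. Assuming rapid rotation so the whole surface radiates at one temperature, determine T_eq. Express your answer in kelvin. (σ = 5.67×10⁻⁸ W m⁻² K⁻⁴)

T_eq ≈ 510 K

Flux at 0.246 AU: S = 1361/0.246² = 2.25×10⁴ W m⁻².
Energy balance: absorbed = emitted ⇒ πR²·S(1−A) = 4πR²·σT_eq⁴, so T_eq⁴ = S(1−A)/(4σ).
T_eq = [2.25×10⁴ × 0.68 / (4 × 5.67×10⁻⁸)]^(1/4) = (6.74×10¹⁰)^(1/4) = 510 K.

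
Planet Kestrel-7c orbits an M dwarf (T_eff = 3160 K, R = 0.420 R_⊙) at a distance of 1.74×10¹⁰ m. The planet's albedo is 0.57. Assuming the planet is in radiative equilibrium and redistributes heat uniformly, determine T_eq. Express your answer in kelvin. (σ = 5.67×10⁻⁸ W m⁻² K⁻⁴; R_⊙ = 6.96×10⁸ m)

R_⋆ = 0.420 × 6.96×10⁸ = 2.92×10⁸ m.
L = 4πR_⋆²σT_⋆⁴ = 4π(2.92×10⁸)² × 5.67×10⁻⁸ × (3160)⁴ = 6.07×10²⁴ W.
S = L/(4πd²) = 1600 W m⁻².
Energy balance: absorbed = emitted ⇒ πR²·S(1−A) = 4πR²·σT_eq⁴, so T_eq⁴ = S(1−A)/(4σ).
T_eq = [1600 × 0.43 / (4 × 5.67×10⁻⁸)]^(1/4) = (3.03×10⁹)^(1/4) = 235 K.

T_eq ≈ 235 K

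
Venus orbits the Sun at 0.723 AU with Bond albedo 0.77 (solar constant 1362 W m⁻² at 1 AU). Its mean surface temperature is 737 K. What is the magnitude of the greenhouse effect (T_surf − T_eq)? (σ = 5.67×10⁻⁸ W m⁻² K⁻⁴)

ΔT ≈ 510.3 K

S = 1362/0.723² = 2606 W m⁻².
T_eq = [S(1−A)/(4σ)]^(1/4) = [2606×0.23/(4×5.67×10⁻⁸)]^(1/4) = 226.7 K.
ΔT = T_surf − T_eq = 737 − 226.7.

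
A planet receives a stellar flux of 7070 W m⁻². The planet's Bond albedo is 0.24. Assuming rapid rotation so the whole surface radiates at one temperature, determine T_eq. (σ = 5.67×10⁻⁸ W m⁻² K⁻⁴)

Energy balance: absorbed = emitted ⇒ πR²·S(1−A) = 4πR²·σT_eq⁴, so T_eq⁴ = S(1−A)/(4σ).
T_eq = [7070 × 0.76 / (4 × 5.67×10⁻⁸)]^(1/4) = (2.37×10¹⁰)^(1/4) = 392 K.

T_eq ≈ 392 K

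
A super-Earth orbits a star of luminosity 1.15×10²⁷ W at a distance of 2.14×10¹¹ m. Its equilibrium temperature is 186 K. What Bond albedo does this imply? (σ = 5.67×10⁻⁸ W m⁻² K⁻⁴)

A ≈ 0.86

Flux: S = L/(4πd²) = 1.15×10²⁷/(4π×(2.14×10¹¹)²) = 2000 W m⁻².
From T_eq⁴ = S(1−A)/(4σ): 1−A = 4σT_eq⁴/S.
1−A = 4 × 5.67×10⁻⁸ × (186)⁴ / 2000 = 0.136.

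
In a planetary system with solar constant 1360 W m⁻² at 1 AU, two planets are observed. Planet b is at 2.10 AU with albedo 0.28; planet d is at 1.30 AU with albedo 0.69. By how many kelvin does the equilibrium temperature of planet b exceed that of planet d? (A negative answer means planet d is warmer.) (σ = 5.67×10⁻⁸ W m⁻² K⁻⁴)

T_eq = [S₀(1−A)/(4σd²)]^(1/4), so T ∝ (1−A)^(1/4) / √d.
T₁ = [1360×0.72/(4×5.67×10⁻⁸×2.10²)]^(1/4) = 176.89 K.
T₂ = [1360×0.31/(4×5.67×10⁻⁸×1.30²)]^(1/4) = 182.11 K.

ΔT ≈ -5.2 K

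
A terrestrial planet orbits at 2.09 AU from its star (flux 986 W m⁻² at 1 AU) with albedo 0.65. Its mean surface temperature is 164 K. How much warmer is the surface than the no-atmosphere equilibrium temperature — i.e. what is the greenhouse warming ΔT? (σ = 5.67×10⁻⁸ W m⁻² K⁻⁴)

S = 986/2.09² = 225.7 W m⁻².
T_eq = [S(1−A)/(4σ)]^(1/4) = [225.7×0.35/(4×5.67×10⁻⁸)]^(1/4) = 136.6 K.
ΔT = T_surf − T_eq = 164 − 136.6.

ΔT ≈ 27.4 K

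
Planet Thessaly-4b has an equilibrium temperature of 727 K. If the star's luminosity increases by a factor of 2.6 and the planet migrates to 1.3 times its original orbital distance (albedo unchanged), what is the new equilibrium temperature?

T_eq ≈ 810 K

T_eq ∝ L^(1/4) · d^(−1/2).
T′ = 727 × 2.6^(1/4) / 1.3^(1/2) = 810 K.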